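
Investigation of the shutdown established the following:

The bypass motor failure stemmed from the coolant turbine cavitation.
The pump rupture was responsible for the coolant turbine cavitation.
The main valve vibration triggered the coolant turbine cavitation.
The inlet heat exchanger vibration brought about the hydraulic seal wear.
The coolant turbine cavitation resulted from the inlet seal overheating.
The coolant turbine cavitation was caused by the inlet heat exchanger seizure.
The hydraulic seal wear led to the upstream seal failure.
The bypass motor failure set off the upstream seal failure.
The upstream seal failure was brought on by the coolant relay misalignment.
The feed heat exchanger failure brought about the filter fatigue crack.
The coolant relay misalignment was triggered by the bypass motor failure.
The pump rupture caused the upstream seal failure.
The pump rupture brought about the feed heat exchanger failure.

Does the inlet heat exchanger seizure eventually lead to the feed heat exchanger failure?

The inlet heat exchanger seizure leads to the coolant turbine cavitation, the bypass motor failure, the coolant relay misalignment, the upstream seal failure; the feed heat exchanger failure is not among them.

No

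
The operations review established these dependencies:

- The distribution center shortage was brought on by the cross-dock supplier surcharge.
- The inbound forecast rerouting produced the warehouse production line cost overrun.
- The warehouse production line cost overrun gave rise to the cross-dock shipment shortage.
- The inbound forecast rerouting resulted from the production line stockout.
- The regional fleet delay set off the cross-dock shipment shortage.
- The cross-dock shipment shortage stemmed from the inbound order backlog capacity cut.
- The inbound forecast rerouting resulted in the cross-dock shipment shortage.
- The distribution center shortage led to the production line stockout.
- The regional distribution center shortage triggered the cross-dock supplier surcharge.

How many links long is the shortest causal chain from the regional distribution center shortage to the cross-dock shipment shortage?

5

Shortest chain: the regional distribution center shortage → the cross-dock supplier surcharge → the distribution center shortage → the production line stockout → the inbound forecast rerouting → the cross-dock shipment shortage.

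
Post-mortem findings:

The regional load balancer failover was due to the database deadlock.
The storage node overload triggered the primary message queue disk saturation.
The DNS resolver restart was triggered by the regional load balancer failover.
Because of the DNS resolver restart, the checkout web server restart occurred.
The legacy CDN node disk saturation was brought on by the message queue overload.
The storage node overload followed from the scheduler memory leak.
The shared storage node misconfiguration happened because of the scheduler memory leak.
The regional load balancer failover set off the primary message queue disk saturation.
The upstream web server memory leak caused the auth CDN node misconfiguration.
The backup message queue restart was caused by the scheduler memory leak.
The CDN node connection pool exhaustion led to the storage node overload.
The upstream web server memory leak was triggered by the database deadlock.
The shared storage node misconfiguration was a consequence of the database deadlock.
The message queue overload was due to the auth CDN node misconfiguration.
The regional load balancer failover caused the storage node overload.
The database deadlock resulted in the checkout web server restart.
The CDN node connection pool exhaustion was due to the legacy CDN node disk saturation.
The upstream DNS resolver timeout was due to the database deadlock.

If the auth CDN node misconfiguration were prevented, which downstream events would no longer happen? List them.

the CDN node connection pool exhaustion, the legacy CDN node disk saturation, the message queue overload

Downstream of the auth CDN node misconfiguration: the message queue overload, the legacy CDN node disk saturation, the CDN node connection pool exhaustion, the storage node overload, the primary message queue disk saturation.
Of those, still caused via another path: the storage node overload, the primary message queue disk saturation.
The remainder have no surviving cause.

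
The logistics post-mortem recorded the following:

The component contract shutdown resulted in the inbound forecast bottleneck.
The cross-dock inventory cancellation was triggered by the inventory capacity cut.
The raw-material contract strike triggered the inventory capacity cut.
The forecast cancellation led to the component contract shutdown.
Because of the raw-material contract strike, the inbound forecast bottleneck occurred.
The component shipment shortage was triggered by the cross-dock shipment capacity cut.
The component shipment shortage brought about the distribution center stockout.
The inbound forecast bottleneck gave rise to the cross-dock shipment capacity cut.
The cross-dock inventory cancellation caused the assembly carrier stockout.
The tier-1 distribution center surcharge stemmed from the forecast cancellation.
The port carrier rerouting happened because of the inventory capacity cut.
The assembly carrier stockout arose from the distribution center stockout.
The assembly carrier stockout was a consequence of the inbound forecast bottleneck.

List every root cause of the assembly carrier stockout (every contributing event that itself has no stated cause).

the forecast cancellation, the raw-material contract strike

Tracing upstream from the assembly carrier stockout: the assembly carrier stockout ← the inbound forecast bottleneck ← the raw-material contract strike.
A separate upstream branch: the assembly carrier stockout ← the inbound forecast bottleneck ← the component contract shutdown ← the forecast cancellation.
Each of those chain origins has no stated cause.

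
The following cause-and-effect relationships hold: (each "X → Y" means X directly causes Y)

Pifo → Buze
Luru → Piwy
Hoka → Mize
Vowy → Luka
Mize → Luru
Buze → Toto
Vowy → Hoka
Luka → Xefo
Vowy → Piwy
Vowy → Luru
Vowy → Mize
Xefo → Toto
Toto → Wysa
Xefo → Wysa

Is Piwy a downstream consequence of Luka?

No

Luka leads to Xefo, Toto, Wysa; Piwy is not among them.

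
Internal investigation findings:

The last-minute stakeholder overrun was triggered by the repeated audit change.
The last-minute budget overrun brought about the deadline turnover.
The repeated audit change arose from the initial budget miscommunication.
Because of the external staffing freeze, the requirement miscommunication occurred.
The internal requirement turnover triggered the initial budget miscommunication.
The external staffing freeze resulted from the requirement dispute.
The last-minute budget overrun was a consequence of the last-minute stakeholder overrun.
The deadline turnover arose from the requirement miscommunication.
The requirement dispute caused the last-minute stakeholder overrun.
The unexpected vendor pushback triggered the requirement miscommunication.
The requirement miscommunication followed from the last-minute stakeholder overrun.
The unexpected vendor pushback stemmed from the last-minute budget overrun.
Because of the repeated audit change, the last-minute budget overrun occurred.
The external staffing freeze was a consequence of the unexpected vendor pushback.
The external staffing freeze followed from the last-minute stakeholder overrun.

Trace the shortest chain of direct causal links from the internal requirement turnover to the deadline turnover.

the internal requirement turnover → the initial budget miscommunication
the initial budget miscommunication → the repeated audit change
the repeated audit change → the last-minute budget overrun
the last-minute budget overrun → the deadline turnover
Length: 4 steps.

the internal requirement turnover → the initial budget miscommunication → the repeated audit change → the last-minute budget overrun → the deadline turnover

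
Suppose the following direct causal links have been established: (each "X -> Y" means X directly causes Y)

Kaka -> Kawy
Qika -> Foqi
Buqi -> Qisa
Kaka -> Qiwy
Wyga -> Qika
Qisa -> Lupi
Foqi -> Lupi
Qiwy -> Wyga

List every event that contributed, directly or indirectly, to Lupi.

Immediate causes of Lupi: Qisa, Foqi.
Further upstream: Kaka, Qiwy, Wyga, Qika, Buqi.

Buqi, Foqi, Kaka, Qika, Qisa, Qiwy, Wyga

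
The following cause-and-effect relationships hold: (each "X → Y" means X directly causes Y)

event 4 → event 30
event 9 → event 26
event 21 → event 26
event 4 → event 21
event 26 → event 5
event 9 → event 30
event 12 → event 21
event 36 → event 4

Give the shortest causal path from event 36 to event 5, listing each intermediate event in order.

event 36 → event 4
event 4 → event 21
event 21 → event 26
event 26 → event 5
Length: 4 steps.

event 36 → event 4 → event 21 → event 26 → event 5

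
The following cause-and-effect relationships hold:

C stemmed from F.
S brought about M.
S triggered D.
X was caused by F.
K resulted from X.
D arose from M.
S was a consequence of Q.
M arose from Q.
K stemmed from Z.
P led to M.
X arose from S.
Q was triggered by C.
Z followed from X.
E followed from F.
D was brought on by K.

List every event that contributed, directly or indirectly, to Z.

Immediate cause of Z: X.
Further upstream: F, C, Q, S.

C, F, Q, S, X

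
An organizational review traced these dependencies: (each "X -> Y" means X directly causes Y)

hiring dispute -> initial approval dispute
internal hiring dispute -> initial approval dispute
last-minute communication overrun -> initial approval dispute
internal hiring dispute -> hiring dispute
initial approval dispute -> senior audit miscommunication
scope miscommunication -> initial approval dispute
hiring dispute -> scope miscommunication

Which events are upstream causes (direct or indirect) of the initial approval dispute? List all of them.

the hiring dispute, the internal hiring dispute, the last-minute communication overrun, the scope miscommunication

Immediate causes of the initial approval dispute: the internal hiring dispute, the hiring dispute, the scope miscommunication, the last-minute communication overrun.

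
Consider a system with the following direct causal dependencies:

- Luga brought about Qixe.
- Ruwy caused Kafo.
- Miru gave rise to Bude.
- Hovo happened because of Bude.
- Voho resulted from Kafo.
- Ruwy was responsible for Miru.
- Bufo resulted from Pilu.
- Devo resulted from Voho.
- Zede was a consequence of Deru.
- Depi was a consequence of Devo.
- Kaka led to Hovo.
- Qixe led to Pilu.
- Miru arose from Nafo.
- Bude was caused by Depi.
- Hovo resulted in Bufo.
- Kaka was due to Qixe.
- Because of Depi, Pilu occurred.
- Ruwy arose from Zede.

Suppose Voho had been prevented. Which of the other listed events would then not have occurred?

Downstream of Voho: Devo, Depi, Pilu, Bude, Hovo, Bufo.
Of those, still caused via another path: Pilu, Bude, Hovo, Bufo.
The remainder have no surviving cause.

Depi, Devo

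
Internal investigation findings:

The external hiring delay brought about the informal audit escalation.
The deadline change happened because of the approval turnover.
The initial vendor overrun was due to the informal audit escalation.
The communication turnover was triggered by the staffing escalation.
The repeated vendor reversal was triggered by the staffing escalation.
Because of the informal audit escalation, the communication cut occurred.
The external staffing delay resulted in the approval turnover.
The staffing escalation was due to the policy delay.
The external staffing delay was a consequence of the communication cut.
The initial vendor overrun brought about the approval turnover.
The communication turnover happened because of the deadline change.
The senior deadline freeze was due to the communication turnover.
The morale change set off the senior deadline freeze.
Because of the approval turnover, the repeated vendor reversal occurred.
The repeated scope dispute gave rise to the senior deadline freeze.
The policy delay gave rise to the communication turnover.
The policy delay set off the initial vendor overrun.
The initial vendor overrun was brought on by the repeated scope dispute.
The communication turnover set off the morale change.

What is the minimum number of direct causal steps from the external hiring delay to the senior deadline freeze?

Shortest chain: the external hiring delay → the informal audit escalation → the initial vendor overrun → the approval turnover → the deadline change → the communication turnover → the senior deadline freeze.

6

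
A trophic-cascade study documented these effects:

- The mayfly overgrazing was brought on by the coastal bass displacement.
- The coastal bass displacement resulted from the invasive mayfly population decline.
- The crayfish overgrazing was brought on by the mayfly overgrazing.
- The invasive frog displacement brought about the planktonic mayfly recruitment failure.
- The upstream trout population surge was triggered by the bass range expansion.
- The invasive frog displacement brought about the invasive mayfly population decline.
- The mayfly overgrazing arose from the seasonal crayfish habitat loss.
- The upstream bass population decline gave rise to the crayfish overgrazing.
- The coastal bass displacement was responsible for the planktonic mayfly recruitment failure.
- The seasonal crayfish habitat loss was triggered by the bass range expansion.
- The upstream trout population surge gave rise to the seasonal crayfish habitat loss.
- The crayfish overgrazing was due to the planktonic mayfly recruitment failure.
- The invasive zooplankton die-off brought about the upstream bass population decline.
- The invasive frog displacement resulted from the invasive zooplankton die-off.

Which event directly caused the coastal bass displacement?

Upstream contributors include the invasive zooplankton die-off, the invasive frog displacement, but only the invasive mayfly population decline feeds directly into the coastal bass displacement.

the invasive mayfly population decline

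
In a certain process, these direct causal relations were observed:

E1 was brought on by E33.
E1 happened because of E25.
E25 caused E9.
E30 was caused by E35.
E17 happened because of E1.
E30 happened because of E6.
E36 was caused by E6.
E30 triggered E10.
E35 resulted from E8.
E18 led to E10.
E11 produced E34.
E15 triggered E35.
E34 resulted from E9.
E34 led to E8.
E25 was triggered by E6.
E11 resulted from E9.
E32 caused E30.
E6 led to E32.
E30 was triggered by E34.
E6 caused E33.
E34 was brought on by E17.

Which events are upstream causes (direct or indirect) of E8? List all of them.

Immediate cause of E8: E34.
Further upstream: E6, E25, E33, E9, E11, E1, E17.

E1, E11, E17, E25, E33, E34, E6, E9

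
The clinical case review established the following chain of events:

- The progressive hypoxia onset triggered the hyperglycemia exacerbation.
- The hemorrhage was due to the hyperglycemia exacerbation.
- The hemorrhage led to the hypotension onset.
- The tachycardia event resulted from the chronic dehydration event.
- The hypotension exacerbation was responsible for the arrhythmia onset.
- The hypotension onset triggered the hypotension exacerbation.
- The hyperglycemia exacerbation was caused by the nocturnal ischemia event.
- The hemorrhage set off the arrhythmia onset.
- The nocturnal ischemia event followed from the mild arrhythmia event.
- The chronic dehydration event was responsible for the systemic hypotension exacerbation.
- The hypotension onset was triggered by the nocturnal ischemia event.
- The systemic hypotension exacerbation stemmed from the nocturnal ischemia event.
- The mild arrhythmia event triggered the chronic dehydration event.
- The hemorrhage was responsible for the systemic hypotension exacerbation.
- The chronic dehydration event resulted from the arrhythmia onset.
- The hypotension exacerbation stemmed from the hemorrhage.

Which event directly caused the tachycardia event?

Upstream contributors include the progressive hypoxia onset, the mild arrhythmia event, the nocturnal ischemia event, the hyperglycemia exacerbation, the hemorrhage, the hypotension onset, the hypotension exacerbation, the arrhythmia onset, but only the chronic dehydration event feeds directly into the tachycardia event.

the chronic dehydration event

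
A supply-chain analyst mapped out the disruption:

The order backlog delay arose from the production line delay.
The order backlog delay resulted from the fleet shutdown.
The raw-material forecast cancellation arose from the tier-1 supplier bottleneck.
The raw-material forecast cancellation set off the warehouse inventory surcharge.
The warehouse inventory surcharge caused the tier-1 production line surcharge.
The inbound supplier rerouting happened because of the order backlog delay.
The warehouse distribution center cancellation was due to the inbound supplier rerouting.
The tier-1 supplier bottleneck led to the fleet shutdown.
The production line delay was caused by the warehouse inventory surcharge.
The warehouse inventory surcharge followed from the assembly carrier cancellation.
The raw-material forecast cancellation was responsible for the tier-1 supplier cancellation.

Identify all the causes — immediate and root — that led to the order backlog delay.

the assembly carrier cancellation, the fleet shutdown, the production line delay, the raw-material forecast cancellation, the tier-1 supplier bottleneck, the warehouse inventory surcharge

Immediate causes of the order backlog delay: the fleet shutdown, the production line delay.
Further upstream: the assembly carrier cancellation, the tier-1 supplier bottleneck, the raw-material forecast cancellation, the warehouse inventory surcharge.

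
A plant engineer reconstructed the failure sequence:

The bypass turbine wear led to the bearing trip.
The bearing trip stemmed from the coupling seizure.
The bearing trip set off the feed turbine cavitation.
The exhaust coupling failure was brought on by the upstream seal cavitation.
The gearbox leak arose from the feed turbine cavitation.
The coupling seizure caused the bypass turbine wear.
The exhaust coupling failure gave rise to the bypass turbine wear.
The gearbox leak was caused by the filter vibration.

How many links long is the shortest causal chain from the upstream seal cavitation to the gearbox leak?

5

Shortest chain: the upstream seal cavitation → the exhaust coupling failure → the bypass turbine wear → the bearing trip → the feed turbine cavitation → the gearbox leak.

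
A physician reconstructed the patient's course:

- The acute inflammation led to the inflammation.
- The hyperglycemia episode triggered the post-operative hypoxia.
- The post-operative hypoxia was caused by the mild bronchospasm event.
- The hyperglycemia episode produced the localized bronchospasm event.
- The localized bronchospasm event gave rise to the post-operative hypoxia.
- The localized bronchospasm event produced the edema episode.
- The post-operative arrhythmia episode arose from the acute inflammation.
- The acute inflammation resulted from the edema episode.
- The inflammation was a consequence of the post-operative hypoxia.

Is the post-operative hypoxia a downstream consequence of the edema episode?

No

The edema episode leads to the acute inflammation, the inflammation, the post-operative arrhythmia episode; the post-operative hypoxia is not among them.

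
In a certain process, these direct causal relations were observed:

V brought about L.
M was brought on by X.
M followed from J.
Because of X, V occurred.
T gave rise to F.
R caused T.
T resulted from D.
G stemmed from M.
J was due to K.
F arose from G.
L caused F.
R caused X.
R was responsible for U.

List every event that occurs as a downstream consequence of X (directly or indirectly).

F, G, L, M, V

Direct effects: V, M.
2 steps out: G, L.
3 steps out: F.
Not reachable from it: R, K, J, U, D, T.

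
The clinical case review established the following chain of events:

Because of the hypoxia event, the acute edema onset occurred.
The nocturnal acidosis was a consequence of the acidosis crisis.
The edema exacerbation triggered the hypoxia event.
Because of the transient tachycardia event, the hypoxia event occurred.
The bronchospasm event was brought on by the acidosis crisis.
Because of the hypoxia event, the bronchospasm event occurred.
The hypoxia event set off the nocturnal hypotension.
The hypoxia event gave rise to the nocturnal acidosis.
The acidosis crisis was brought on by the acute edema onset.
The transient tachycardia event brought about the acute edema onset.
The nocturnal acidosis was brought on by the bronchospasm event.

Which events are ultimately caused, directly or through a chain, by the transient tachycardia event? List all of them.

the acidosis crisis, the acute edema onset, the bronchospasm event, the hypoxia event, the nocturnal acidosis, the nocturnal hypotension

Direct effects: the hypoxia event, the acute edema onset.
2 steps out: the nocturnal hypotension, the acidosis crisis, the bronchospasm event, the nocturnal acidosis.
Not reachable from it: the edema exacerbation.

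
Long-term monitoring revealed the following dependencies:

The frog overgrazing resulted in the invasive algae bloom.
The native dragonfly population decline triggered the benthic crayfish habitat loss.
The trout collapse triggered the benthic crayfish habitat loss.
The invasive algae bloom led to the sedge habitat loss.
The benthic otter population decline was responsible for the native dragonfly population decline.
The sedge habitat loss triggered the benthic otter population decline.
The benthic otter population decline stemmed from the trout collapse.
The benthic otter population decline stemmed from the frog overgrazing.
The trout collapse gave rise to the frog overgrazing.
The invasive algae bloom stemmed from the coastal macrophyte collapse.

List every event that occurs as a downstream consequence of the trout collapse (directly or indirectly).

the benthic crayfish habitat loss, the benthic otter population decline, the frog overgrazing, the invasive algae bloom, the native dragonfly population decline, the sedge habitat loss

Direct effects: the frog overgrazing, the benthic otter population decline, the benthic crayfish habitat loss.
2 steps out: the invasive algae bloom, the native dragonfly population decline.
3 steps out: the sedge habitat loss.
Not reachable from it: the coastal macrophyte collapse.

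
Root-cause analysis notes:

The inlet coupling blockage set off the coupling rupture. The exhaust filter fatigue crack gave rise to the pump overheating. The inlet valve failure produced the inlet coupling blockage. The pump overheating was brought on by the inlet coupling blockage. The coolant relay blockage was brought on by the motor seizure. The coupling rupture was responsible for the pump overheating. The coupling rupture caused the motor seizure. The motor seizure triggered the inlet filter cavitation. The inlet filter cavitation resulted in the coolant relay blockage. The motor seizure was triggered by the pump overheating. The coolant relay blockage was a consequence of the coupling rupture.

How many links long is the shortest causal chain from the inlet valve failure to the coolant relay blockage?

Shortest chain: the inlet valve failure → the inlet coupling blockage → the coupling rupture → the coolant relay blockage.

3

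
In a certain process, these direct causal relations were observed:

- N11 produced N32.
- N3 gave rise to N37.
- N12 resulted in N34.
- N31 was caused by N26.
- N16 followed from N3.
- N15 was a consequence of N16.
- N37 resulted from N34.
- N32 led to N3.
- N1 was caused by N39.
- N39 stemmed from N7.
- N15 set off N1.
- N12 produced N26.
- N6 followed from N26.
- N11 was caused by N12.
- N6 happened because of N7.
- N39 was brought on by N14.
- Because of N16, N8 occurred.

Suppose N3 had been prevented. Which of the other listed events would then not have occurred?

Downstream of N3: N16, N8, N37, N15, N1.
Of those, still caused via another path: N37, N1.
The remainder have no surviving cause.

N15, N16, N8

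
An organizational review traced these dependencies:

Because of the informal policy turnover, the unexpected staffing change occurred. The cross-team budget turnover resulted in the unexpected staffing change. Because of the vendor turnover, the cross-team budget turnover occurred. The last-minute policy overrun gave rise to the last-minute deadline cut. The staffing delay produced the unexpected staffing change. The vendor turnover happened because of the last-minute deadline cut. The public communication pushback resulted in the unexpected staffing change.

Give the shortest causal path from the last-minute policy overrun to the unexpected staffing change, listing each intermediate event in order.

the last-minute policy overrun → the last-minute deadline cut → the vendor turnover → the cross-team budget turnover → the unexpected staffing change

the last-minute policy overrun → the last-minute deadline cut
the last-minute deadline cut → the vendor turnover
the vendor turnover → the cross-team budget turnover
the cross-team budget turnover → the unexpected staffing change
Length: 4 steps.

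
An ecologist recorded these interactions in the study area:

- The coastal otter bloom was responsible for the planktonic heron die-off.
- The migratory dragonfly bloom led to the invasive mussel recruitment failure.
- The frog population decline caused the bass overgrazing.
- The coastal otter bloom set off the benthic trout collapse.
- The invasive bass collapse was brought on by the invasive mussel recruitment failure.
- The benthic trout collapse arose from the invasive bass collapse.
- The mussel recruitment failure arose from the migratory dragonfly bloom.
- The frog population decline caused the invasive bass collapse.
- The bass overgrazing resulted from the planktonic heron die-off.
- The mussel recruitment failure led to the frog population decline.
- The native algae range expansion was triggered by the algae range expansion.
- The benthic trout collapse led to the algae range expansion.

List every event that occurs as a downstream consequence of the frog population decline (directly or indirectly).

Direct effects: the invasive bass collapse, the bass overgrazing.
2 steps out: the benthic trout collapse.
3 steps out: the algae range expansion.
4 steps out: the native algae range expansion.
Not reachable from it: the coastal otter bloom, the migratory dragonfly bloom, the mussel recruitment failure, the invasive mussel recruitment failure, the planktonic heron die-off.

the algae range expansion, the bass overgrazing, the benthic trout collapse, the invasive bass collapse, the native algae range expansion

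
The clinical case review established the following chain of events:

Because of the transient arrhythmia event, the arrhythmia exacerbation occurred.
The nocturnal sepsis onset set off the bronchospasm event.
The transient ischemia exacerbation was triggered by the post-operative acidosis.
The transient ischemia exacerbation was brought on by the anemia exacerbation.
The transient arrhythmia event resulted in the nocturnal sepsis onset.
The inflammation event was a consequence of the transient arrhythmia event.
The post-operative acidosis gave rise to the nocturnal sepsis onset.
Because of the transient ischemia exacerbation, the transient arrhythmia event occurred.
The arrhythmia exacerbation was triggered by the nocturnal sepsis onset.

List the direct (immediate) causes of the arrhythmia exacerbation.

the nocturnal sepsis onset, the transient arrhythmia event

Upstream contributors include the post-operative acidosis, the transient ischemia exacerbation, the anemia exacerbation, but only the nocturnal sepsis onset, the transient arrhythmia event feed directly into the arrhythmia exacerbation.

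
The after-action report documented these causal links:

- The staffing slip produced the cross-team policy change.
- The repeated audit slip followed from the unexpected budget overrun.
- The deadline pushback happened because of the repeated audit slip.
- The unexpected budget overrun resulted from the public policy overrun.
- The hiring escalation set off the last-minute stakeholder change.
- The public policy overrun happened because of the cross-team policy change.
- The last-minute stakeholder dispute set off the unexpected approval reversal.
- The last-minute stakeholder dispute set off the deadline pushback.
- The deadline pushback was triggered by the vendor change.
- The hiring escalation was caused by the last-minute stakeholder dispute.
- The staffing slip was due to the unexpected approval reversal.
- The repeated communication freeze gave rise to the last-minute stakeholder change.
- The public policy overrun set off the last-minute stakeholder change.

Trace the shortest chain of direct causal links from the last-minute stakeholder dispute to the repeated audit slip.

the last-minute stakeholder dispute → the unexpected approval reversal
the unexpected approval reversal → the staffing slip
the staffing slip → the cross-team policy change
the cross-team policy change → the public policy overrun
the public policy overrun → the unexpected budget overrun
the unexpected budget overrun → the repeated audit slip
Length: 6 steps.

the last-minute stakeholder dispute → the unexpected approval reversal → the staffing slip → the cross-team policy change → the public policy overrun → the unexpected budget overrun → the repeated audit slip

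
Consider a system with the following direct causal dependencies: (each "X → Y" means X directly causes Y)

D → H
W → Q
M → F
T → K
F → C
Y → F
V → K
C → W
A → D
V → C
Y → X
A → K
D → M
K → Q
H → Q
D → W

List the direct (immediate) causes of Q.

H, K, W

Upstream contributors include Y, T, A, V, D, M, F, C, but only H, K, W feed directly into Q.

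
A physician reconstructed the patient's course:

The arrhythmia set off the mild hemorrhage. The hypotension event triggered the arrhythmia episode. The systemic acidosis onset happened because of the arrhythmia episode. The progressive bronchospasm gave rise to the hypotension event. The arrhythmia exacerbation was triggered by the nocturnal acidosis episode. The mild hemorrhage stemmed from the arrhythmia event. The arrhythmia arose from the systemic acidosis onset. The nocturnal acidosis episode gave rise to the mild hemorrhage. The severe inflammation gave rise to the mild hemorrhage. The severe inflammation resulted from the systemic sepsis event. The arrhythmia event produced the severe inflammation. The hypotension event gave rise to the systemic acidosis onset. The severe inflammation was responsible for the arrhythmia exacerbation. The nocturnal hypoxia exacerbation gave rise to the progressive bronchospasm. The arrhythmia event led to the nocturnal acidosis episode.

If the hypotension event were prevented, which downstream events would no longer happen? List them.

the arrhythmia, the arrhythmia episode, the systemic acidosis onset

Downstream of the hypotension event: the arrhythmia episode, the systemic acidosis onset, the arrhythmia, the mild hemorrhage.
Of those, still caused via another path: the mild hemorrhage.
The remainder have no surviving cause.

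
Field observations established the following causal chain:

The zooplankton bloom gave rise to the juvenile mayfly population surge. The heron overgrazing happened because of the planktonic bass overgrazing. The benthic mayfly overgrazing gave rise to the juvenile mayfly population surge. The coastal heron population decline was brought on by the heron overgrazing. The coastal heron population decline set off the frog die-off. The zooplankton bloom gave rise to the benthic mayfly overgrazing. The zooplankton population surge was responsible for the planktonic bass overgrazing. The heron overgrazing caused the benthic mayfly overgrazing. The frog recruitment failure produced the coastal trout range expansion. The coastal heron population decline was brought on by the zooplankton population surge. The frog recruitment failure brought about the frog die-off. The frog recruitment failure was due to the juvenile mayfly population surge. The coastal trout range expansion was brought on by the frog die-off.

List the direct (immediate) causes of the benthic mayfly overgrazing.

Upstream contributors include the zooplankton population surge, the planktonic bass overgrazing, but only the heron overgrazing, the zooplankton bloom feed directly into the benthic mayfly overgrazing.

the heron overgrazing, the zooplankton bloom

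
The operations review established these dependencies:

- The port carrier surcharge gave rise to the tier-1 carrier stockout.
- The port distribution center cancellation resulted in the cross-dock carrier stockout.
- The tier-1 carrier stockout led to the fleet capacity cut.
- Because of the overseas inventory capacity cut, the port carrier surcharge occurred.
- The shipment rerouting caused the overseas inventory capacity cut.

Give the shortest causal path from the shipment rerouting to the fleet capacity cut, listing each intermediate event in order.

the shipment rerouting → the overseas inventory capacity cut → the port carrier surcharge → the tier-1 carrier stockout → the fleet capacity cut

the shipment rerouting → the overseas inventory capacity cut
the overseas inventory capacity cut → the port carrier surcharge
the port carrier surcharge → the tier-1 carrier stockout
the tier-1 carrier stockout → the fleet capacity cut
Length: 4 steps.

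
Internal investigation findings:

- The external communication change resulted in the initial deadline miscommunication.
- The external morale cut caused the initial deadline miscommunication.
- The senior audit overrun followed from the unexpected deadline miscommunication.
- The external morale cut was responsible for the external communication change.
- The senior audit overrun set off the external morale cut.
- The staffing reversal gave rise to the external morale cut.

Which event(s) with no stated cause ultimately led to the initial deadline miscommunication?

Tracing upstream from the initial deadline miscommunication: the initial deadline miscommunication ← the external morale cut ← the senior audit overrun ← the unexpected deadline miscommunication.
A separate upstream branch: the initial deadline miscommunication ← the external morale cut ← the staffing reversal.
Each of those chain origins has no stated cause.

the staffing reversal, the unexpected deadline miscommunication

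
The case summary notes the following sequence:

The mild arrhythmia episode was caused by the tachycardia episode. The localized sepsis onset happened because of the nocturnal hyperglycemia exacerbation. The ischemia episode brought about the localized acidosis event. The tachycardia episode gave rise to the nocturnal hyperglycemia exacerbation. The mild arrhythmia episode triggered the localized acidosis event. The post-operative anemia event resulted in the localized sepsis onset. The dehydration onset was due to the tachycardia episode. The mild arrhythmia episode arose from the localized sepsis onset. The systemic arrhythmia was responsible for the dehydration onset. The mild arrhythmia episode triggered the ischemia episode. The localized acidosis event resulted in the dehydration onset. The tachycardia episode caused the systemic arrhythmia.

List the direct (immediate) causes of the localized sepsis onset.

the nocturnal hyperglycemia exacerbation, the post-operative anemia event

Upstream contributors include the tachycardia episode, but only the nocturnal hyperglycemia exacerbation, the post-operative anemia event feed directly into the localized sepsis onset.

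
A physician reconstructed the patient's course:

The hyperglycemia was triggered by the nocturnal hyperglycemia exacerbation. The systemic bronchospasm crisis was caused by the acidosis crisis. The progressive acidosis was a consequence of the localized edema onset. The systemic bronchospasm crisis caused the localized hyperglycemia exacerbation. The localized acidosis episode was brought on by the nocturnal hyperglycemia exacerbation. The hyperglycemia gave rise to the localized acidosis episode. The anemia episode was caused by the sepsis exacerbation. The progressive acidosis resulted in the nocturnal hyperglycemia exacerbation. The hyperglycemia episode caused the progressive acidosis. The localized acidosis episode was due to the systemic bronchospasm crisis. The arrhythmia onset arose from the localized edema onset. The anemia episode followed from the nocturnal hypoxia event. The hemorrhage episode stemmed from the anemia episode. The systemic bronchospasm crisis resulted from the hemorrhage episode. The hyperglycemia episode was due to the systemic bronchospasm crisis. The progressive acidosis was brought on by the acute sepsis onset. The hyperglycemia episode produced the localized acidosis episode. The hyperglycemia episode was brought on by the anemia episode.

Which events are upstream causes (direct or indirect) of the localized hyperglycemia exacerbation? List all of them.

Immediate cause of the localized hyperglycemia exacerbation: the systemic bronchospasm crisis.
Further upstream: the sepsis exacerbation, the nocturnal hypoxia event, the anemia episode, the hemorrhage episode, the acidosis crisis.

the acidosis crisis, the anemia episode, the hemorrhage episode, the nocturnal hypoxia event, the sepsis exacerbation, the systemic bronchospasm crisis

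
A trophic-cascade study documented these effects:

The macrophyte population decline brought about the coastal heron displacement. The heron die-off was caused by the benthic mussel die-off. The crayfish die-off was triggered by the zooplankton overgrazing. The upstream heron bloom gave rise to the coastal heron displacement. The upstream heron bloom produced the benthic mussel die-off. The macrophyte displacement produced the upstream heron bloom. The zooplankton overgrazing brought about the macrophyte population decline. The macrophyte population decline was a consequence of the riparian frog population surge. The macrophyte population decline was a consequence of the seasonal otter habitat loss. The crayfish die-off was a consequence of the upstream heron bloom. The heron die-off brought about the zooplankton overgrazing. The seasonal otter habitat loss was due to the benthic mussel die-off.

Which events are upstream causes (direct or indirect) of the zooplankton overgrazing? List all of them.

Immediate cause of the zooplankton overgrazing: the heron die-off.
Further upstream: the macrophyte displacement, the upstream heron bloom, the benthic mussel die-off.

the benthic mussel die-off, the heron die-off, the macrophyte displacement, the upstream heron bloom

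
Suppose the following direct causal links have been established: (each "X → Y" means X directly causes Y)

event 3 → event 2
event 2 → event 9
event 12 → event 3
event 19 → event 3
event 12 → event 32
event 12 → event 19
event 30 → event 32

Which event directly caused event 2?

Upstream contributors include event 12, event 19, but only event 3 feeds directly into event 2.

event 3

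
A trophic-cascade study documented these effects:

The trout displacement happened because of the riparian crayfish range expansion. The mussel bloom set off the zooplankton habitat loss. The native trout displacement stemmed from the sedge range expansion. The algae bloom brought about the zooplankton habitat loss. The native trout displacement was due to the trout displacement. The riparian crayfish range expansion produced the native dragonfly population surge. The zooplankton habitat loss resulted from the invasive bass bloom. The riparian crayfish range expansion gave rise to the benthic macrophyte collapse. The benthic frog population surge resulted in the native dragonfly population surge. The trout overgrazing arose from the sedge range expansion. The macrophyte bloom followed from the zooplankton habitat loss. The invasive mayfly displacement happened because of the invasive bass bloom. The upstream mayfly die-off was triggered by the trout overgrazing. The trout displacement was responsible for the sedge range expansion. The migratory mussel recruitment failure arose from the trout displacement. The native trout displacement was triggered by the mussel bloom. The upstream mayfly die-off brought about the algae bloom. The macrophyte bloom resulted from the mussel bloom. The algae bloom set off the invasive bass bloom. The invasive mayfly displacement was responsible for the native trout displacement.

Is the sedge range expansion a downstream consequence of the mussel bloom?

No

The mussel bloom leads to the zooplankton habitat loss, the macrophyte bloom, the native trout displacement; the sedge range expansion is not among them.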